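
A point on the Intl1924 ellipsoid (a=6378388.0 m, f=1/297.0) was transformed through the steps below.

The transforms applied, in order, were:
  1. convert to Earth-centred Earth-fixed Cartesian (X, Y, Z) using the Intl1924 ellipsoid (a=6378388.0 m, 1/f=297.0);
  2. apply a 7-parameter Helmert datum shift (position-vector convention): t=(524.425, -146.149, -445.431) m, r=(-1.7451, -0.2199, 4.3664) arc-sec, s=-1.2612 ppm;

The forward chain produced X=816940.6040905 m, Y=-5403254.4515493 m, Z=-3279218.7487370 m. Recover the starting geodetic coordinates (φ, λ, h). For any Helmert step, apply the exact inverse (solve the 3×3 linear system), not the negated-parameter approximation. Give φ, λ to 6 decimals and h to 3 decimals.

φ=-31.135865°, λ=-81.408744°, h=-39.113 m

start: X=816940.6041, Y=-5403254.4515, Z=-3279218.7487 m
→ Helmert⁻¹: X=816299.3354, Y=-5403104.6567, Z=-3278824.0361
→ geod (Bowring, a=6378388.000): φ=-31.13586500°, λ=-81.40874400°, h=-39.1130 m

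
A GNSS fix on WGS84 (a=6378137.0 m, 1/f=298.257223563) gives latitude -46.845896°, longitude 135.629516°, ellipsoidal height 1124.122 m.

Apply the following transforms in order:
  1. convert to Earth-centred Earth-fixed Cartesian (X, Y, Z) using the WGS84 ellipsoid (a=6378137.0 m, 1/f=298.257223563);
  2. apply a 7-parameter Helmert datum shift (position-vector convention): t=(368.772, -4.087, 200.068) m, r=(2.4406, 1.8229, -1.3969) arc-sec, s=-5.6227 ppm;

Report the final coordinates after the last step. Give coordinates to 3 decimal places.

X=-3124147.651 m, Y=3056653.050 m, Z=-4630594.383 m

start: φ=-46.845896°, λ=135.629516°, h=1124.122 m
→ ECEF (a=6378137.000, f=1/298.257223563): X=-3124513.7652, Y=3056598.3689, Z=-4630884.2691
→ Helmert 7p (PV): X=-3124147.6507, Y=3056653.0498, Z=-4630594.3832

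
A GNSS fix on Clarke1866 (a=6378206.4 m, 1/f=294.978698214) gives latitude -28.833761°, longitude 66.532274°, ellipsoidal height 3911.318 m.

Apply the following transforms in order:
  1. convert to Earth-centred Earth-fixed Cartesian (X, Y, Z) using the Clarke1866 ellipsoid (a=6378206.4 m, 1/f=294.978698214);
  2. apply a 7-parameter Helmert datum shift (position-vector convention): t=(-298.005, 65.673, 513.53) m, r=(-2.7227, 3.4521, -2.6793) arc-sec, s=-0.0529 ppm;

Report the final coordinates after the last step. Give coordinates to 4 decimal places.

X=2227940.5478 m, Y=5132462.7087 m, Z=-3059082.1231 m

start: φ=-28.833761°, λ=66.532274°, h=3911.318 m
→ ECEF (a=6378206.400, f=1/294.978698214): X=2228223.2063, Y=5132466.6363, Z=-3059490.7742
→ Helmert 7p (PV): X=2227940.5478, Y=5132462.7087, Z=-3059082.1231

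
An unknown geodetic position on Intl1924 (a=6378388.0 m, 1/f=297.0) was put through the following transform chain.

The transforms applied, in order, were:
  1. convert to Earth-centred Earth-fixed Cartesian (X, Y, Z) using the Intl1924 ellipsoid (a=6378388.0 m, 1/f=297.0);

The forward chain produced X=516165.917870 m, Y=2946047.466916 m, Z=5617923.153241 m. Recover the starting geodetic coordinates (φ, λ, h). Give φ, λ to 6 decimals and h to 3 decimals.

start: X=516165.9179, Y=2946047.4669, Z=5617923.1532 m
→ geod (Bowring, a=6378388.000): φ=62.12957500°, λ=80.06228900°, h=2849.9830 m

φ=62.129575°, λ=80.062289°, h=2849.983 m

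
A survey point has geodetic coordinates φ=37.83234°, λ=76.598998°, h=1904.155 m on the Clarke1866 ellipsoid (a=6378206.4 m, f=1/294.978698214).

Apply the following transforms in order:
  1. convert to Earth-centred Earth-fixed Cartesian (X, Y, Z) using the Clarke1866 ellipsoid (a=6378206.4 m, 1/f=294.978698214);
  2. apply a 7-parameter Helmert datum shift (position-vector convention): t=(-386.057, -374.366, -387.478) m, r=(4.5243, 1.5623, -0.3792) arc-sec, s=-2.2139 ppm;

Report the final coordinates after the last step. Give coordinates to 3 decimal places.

X=1169018.437 m, Y=4907642.047 m, Z=3891439.323 m

start: φ=37.832340°, λ=76.598998°, h=1904.155 m
→ ECEF (a=6378206.400, f=1/294.978698214): X=1169368.5824, Y=4908114.7915, Z=3891736.6173
→ Helmert 7p (PV): X=1169018.4365, Y=4907642.0469, Z=3891439.3228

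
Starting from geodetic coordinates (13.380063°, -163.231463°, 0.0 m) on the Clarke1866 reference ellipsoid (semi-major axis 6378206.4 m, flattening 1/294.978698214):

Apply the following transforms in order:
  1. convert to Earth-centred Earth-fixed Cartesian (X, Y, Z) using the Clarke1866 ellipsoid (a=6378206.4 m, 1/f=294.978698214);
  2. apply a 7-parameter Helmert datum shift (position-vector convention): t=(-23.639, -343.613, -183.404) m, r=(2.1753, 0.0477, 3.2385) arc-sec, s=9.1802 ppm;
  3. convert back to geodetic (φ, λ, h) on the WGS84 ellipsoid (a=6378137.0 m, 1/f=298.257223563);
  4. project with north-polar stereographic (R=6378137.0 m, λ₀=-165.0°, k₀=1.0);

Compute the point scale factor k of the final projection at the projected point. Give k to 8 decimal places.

start: φ=13.380063°, λ=-163.231463°, h=0.000 m
→ ECEF (a=6378206.400, f=1/294.978698214): X=-5942304.3834, Y=-1790527.4962, Z=1466252.2651
→ Helmert 7p (PV): X=-5942354.1221, Y=-1790996.3092, Z=1466064.8125
→ geod (Bowring, a=6378137.000): φ=13.37706683°, λ=-163.22745155°, h=191.2605 m
→ into stereo (λ₀=-165.0°): φ=13.37706683°, λ−λ₀=1.77254845°
scale k = 1.62422232

1.62422232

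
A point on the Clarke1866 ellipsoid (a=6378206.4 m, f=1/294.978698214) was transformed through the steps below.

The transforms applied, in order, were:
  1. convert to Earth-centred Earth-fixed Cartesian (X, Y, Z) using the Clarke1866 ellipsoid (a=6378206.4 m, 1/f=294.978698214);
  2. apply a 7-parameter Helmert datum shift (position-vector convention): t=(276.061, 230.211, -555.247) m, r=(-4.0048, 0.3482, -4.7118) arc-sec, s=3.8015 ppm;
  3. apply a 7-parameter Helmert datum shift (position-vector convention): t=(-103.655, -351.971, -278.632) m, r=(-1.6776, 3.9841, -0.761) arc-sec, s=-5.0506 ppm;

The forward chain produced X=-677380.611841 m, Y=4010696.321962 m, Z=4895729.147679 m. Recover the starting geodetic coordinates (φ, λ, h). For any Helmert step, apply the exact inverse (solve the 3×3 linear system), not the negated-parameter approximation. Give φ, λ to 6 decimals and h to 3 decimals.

φ=50.475591°, λ=99.591792°, h=317.153 m

start: X=-677380.6118, Y=4010696.3220, Z=4895729.1477 m
→ Helmert⁻¹: X=-677389.7454, Y=4011026.2313, Z=4896052.0461
→ Helmert⁻¹: X=-677763.1140, Y=4010670.2181, Z=4896665.4050
→ geod (Bowring, a=6378206.400): φ=50.47559100°, λ=99.59179200°, h=317.1530 m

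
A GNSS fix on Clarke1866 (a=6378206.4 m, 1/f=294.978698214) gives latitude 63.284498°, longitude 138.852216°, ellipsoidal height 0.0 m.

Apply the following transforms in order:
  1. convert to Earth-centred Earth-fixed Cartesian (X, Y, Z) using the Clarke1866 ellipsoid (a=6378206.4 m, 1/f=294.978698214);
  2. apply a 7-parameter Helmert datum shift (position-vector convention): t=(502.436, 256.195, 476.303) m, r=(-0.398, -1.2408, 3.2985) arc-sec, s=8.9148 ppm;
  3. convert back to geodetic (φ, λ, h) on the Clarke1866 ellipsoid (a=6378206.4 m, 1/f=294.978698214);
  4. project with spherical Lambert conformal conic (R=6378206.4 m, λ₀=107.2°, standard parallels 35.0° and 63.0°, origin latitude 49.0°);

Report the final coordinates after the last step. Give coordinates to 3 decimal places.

E=1539228.595 m, N=1887026.674 m

start: φ=63.284498°, λ=138.852216°, h=0.000 m
→ ECEF (a=6378206.400, f=1/294.978698214): X=-2165042.2945, Y=1891868.7910, Z=5674110.9938
→ Helmert 7p (PV): X=-2164623.5469, Y=1892118.1775, Z=5674621.2058
→ geod (Bowring, a=6378206.400): φ=63.28776705°, λ=138.84298238°, h=387.7887 m
→ lcc (R=6378206.4, λ₀=107.2°): E=1539228.5946, N=1887026.6742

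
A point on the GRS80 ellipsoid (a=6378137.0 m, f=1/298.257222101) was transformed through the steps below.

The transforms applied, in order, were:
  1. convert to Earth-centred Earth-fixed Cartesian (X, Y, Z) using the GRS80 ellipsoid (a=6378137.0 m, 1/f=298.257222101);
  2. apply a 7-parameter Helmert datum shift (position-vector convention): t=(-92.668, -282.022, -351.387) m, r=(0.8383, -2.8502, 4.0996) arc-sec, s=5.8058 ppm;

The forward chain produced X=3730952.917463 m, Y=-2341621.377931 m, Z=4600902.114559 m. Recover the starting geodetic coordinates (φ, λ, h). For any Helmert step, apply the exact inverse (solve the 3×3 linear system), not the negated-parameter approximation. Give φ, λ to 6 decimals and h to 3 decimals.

φ=46.440977°, λ=-32.109957°, h=2791.790 m

start: X=3730952.9175, Y=-2341621.3779, Z=4600902.1146 m
→ Helmert⁻¹: X=3731040.9679, Y=-2341381.2186, Z=4601184.7475
→ geod (Bowring, a=6378137.000): φ=46.44097700°, λ=-32.10995700°, h=2791.7900 m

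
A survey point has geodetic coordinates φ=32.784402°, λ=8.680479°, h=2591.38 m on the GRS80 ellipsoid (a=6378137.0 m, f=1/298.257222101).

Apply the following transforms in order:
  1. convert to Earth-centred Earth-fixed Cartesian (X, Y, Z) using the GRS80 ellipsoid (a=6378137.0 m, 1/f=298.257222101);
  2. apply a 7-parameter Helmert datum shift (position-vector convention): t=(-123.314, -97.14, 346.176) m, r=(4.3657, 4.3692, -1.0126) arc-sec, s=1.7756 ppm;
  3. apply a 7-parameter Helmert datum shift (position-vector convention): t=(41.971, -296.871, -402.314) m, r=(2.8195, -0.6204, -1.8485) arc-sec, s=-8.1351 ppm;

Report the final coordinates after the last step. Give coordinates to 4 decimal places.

X=5308089.4846 m, Y=809814.9460 m, Z=3435138.2126 m

start: φ=32.784402°, λ=8.680479°, h=2591.380 m
→ ECEF (a=6378137.000, f=1/298.257222101): X=5308130.9103, Y=810407.4084, Z=3435284.4458
→ Helmert 7p (PV): X=5308093.7679, Y=810212.9389, Z=3435541.4347
→ Helmert 7p (PV): X=5308089.4846, Y=809814.9460, Z=3435138.2126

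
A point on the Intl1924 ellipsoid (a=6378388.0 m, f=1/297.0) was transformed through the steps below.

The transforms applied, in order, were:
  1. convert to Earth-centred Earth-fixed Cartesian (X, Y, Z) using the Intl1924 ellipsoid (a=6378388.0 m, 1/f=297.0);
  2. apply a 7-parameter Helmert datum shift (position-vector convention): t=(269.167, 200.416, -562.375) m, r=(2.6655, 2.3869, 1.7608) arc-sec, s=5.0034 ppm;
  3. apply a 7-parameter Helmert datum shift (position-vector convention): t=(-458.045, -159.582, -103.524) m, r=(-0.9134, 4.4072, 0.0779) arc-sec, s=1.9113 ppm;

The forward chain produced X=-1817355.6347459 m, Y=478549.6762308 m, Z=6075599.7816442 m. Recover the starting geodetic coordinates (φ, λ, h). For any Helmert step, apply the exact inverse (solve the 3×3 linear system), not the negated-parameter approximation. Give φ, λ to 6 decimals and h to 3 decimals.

φ=72.922360°, λ=165.246904°, h=1371.860 m

start: X=-1817355.6347, Y=478549.6762, Z=6075599.7816 m
→ Helmert⁻¹: X=-1817023.7531, Y=478682.1248, Z=6075654.9891
→ Helmert⁻¹: X=-1817350.0555, Y=478573.3492, Z=6076159.7476
→ geod (Bowring, a=6378388.000): φ=72.92236000°, λ=165.24690400°, h=1371.8600 m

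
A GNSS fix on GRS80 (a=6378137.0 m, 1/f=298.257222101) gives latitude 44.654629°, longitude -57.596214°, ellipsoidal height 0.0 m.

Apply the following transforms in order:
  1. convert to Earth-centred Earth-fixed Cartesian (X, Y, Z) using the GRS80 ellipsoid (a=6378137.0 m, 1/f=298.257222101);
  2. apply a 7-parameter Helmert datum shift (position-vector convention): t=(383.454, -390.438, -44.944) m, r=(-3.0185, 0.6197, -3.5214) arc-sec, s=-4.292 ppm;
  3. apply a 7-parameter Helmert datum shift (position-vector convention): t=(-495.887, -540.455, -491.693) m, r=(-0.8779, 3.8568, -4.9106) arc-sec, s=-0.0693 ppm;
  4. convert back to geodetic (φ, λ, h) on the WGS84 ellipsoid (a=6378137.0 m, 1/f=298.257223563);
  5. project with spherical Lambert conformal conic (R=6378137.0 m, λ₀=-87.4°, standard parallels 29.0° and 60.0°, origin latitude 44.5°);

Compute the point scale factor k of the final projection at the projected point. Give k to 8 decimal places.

start: φ=44.654629°, λ=-57.596214°, h=0.000 m
→ ECEF (a=6378137.000, f=1/298.257222101): X=2435397.7478, Y=-3837012.3432, Z=4460127.6474
→ Helmert 7p (PV): X=2435718.6429, Y=-3837362.6206, Z=4460112.3946
→ Helmert 7p (PV): X=2435214.6265, Y=-3837941.8144, Z=4459591.1813
→ geod (Bowring, a=6378137.000): φ=44.64685207°, λ=-57.60444149°, h=111.4738 m
→ into lcc (λ₀=-87.4°): φ=44.64685207°, λ−λ₀=29.79555851°
scale k = 0.96337244

0.96337244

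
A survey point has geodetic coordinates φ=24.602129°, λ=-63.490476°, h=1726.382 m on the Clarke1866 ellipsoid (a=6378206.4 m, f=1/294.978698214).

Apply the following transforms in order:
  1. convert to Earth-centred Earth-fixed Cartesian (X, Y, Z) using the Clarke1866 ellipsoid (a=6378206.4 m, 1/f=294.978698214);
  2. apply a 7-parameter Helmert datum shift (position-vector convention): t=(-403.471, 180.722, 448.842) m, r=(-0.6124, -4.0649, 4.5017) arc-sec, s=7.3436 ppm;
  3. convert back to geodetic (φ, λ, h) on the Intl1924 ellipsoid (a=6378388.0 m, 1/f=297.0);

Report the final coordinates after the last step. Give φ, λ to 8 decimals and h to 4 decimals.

φ=24.60675565°, λ=-63.49241844°, h=1442.5691 m

start: φ=24.602129°, λ=-63.490476°, h=1726.382 m
→ ECEF (a=6378206.400, f=1/294.978698214): X=2590671.8782, Y=-5193921.6556, Z=2639634.2783
→ Helmert 7p (PV): X=2590348.7694, Y=-5193714.6971, Z=2640168.9808
→ geod (Bowring, a=6378388.000): φ=24.60675565°, λ=-63.49241844°, h=1442.5691 m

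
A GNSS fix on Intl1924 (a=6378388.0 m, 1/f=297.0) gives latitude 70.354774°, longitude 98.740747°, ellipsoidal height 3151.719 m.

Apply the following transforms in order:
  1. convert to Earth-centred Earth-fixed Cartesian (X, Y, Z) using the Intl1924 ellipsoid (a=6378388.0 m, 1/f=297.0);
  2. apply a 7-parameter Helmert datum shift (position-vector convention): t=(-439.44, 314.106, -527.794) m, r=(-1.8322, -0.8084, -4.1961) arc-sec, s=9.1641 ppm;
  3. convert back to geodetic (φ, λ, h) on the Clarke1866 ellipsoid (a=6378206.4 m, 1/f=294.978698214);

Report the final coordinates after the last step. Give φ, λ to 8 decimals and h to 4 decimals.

start: φ=70.354774°, λ=98.740747°, h=3151.719 m
→ ECEF (a=6378388.000, f=1/297.0): X=-327005.3968, Y=2126872.6134, Z=5987570.8189
→ Helmert 7p (PV): X=-327428.0325, Y=2127266.0493, Z=5987077.7213
→ geod (Bowring, a=6378206.400): φ=70.35029940°, λ=98.75027552°, h=3151.2127 m

φ=70.35029940°, λ=98.75027552°, h=3151.2127 m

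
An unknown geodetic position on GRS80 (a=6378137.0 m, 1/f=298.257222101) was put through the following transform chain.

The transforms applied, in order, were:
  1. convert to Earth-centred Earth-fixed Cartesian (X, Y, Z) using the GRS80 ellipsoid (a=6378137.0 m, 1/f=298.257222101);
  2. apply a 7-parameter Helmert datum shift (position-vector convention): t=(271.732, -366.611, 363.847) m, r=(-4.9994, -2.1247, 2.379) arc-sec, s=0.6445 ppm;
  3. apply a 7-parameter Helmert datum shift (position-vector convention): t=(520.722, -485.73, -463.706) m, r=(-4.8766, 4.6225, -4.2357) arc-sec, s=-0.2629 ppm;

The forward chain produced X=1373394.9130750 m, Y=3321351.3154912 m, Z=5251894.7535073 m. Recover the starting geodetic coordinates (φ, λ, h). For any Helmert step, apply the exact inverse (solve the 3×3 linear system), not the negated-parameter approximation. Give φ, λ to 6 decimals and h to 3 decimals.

start: X=1373394.9131, Y=3321351.3155, Z=5251894.7535 m
→ Helmert⁻¹: X=1372688.6287, Y=3321741.9262, Z=5252469.1370
→ Helmert⁻¹: X=1372508.4285, Y=3321963.2651, Z=5252168.2841
→ geod (Bowring, a=6378137.000): φ=55.79326400°, λ=67.55145400°, h=764.1170 m

φ=55.793264°, λ=67.551454°, h=764.117 m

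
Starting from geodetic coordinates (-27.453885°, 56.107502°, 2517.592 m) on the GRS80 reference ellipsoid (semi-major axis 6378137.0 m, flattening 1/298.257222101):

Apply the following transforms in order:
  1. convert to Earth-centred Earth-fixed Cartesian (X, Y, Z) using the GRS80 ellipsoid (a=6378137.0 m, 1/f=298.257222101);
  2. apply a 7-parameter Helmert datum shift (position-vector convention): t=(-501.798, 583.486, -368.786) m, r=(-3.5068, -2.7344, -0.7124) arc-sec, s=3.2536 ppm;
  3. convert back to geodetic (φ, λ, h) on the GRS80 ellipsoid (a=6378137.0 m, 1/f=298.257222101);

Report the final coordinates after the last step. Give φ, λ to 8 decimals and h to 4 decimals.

start: φ=-27.453885°, λ=56.107502°, h=2517.592 m
→ ECEF (a=6378137.000, f=1/298.257222101): X=3159629.4797, Y=4703354.8697, Z=-2924097.3649
→ Helmert 7p (PV): X=3159192.9706, Y=4703893.0317, Z=-2924513.7423
→ geod (Bowring, a=6378137.000): φ=-27.45637222°, λ=56.11420035°, h=2890.0077 m

φ=-27.45637222°, λ=56.11420035°, h=2890.0077 m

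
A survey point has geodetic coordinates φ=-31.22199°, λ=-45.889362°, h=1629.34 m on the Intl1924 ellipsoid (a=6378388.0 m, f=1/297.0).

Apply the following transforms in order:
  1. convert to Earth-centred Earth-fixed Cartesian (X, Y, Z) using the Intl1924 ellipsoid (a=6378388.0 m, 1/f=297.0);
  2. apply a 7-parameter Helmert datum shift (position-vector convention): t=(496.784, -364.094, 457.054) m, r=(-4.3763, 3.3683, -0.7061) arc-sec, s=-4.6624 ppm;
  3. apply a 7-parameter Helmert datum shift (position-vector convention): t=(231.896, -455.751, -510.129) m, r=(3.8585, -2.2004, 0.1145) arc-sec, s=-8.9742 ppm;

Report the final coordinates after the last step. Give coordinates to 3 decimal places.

start: φ=-31.221990°, λ=-45.889362°, h=1629.340 m
→ ECEF (a=6378388.000, f=1/297.0): X=3801040.3418, Y=-3920912.3989, Z=-3287858.6230
→ Helmert 7p (PV): X=3801452.2912, Y=-3921340.9818, Z=-3287365.1211
→ Helmert 7p (PV): X=3801687.3177, Y=-3921697.9370, Z=-3287878.5497

X=3801687.318 m, Y=-3921697.937 m, Z=-3287878.550 m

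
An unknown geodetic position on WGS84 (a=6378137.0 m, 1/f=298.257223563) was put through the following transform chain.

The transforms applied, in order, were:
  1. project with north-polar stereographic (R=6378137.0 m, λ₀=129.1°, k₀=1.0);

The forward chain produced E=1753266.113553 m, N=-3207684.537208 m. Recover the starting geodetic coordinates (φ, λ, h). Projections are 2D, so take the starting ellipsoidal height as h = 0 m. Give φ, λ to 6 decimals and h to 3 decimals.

φ=58.018545°, λ=157.760270°, h=0.000 m

start: E=1753266.1136, N=-3207684.5372 m
→ stereo⁻¹: φ=58.01854500°, λ=157.76027000°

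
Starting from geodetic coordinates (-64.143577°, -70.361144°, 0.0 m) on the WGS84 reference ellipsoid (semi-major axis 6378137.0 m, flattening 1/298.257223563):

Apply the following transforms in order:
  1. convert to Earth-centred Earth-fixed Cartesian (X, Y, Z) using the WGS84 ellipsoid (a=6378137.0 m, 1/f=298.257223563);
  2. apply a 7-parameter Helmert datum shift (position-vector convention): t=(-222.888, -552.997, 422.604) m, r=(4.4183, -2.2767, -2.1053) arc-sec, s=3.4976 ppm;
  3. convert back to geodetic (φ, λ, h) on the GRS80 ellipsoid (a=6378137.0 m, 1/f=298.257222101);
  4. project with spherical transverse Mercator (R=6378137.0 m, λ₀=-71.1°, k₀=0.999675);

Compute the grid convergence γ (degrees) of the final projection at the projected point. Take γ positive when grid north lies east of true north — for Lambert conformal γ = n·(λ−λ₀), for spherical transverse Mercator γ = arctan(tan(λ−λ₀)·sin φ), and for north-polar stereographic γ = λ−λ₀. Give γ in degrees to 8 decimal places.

-0.65888937

start: φ=-64.143577°, λ=-70.361144°, h=0.000 m
→ ECEF (a=6378137.000, f=1/298.257223563): X=937419.0896, Y=-2626939.8910, Z=-5716713.3588
→ Helmert 7p (PV): X=937235.7675, Y=-2627389.1886, Z=-5716356.6732
→ geod (Bowring, a=6378137.000): φ=-64.13926284°, λ=-70.36779185°, h=-163.2735 m
→ into tm (λ₀=-71.1°): φ=-64.13926284°, λ−λ₀=0.73220815°
convergence γ = -0.65888937°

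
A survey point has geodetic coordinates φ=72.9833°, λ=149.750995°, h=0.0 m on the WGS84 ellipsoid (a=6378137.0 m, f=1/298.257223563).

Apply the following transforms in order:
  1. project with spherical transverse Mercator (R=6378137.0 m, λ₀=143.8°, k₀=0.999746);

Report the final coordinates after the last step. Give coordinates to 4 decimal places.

E=193531.5730 m, N=8132020.8169 m

start: φ=72.983300°, λ=149.750995°, h=0.000 m
→ tm (R=6378137.0, λ₀=143.8°): E=193531.5730, N=8132020.8169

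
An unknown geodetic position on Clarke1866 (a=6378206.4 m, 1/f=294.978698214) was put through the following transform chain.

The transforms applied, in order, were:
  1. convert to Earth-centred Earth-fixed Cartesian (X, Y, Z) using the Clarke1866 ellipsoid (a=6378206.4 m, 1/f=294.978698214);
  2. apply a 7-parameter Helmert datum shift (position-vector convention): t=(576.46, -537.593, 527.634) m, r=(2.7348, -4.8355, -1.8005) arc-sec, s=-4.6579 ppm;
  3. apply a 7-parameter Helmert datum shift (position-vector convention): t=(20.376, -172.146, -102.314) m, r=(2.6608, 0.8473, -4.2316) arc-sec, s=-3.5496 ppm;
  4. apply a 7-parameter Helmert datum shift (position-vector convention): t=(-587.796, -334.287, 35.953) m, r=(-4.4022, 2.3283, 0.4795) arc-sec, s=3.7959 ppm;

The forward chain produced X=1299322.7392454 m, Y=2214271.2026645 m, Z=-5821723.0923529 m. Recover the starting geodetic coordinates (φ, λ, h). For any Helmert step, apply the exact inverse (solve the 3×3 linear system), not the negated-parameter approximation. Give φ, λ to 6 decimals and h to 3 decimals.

start: X=1299322.7392, Y=2214271.2027, Z=-5821723.0924 m
→ Helmert⁻¹: X=1299976.4640, Y=2214718.3102, Z=-5821675.0050
→ Helmert⁻¹: X=1299939.1781, Y=2214849.8885, Z=-5821616.5868
→ Helmert⁻¹: X=1299212.9411, Y=2215331.9464, Z=-5822231.1700
→ geod (Bowring, a=6378206.400): φ=-66.34089700°, λ=59.60990200°, h=3400.9260 m

φ=-66.340897°, λ=59.609902°, h=3400.926 m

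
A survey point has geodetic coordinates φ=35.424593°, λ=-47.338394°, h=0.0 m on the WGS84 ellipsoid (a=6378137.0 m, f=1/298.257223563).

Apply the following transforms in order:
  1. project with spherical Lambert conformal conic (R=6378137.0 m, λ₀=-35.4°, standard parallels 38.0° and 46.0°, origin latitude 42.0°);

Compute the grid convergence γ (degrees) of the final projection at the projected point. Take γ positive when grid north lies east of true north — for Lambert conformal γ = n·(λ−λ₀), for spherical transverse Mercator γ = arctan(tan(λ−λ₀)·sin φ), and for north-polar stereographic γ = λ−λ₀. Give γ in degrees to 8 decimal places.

start: φ=35.424593°, λ=-47.338394°, h=0.000 m
→ into lcc (λ₀=-35.4°): φ=35.42459300°, λ−λ₀=-11.93839400°
convergence γ = -7.99485289°

-7.99485289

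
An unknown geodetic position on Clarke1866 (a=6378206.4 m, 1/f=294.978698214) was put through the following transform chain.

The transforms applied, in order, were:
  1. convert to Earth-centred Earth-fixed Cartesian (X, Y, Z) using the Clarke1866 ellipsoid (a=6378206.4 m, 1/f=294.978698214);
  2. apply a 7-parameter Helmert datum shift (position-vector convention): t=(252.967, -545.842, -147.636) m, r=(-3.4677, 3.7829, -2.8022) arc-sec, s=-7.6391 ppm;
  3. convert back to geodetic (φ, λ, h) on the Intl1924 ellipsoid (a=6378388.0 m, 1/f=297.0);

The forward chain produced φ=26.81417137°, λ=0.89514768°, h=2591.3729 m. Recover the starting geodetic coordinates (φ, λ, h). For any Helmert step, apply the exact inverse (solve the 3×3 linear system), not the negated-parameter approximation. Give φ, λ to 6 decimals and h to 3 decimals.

start: φ=26.814171°, λ=0.895148°, h=2591.373 m
→ ECEF (a=6378388.000, f=1/297.0): X=5698062.1264, Y=89029.6318, Z=2861062.7489
→ Helmert⁻¹: X=5697798.9916, Y=89605.4607, Z=2861338.2463
→ geod (Bowring, a=6378206.400): φ=26.81848600°, λ=0.90097800°, h=2700.2500 m

φ=26.818486°, λ=0.900978°, h=2700.250 m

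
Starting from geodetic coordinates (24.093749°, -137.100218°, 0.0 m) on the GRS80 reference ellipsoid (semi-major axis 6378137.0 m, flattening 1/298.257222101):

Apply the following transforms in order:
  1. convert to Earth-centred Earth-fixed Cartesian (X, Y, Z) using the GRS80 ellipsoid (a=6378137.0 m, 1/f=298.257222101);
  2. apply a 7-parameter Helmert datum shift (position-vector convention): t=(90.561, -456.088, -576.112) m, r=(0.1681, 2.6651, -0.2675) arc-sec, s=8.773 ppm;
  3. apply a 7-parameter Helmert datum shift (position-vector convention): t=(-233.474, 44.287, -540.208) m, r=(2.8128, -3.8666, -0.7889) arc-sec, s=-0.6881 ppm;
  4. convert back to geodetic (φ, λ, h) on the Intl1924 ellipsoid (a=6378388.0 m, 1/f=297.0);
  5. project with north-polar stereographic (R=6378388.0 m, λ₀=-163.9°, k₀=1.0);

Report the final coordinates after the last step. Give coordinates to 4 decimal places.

start: φ=24.093749°, λ=-137.100218°, h=0.000 m
→ ECEF (a=6378137.000, f=1/298.257222101): X=-4267602.0765, Y=-3965670.3148, Z=2587765.7945
→ Helmert 7p (PV): X=-4267520.6619, Y=-3966157.7680, Z=2587264.2943
→ Helmert 7p (PV): X=-4267814.8691, Y=-3966129.7120, Z=2586588.2221
→ geod (Bowring, a=6378388.000): φ=24.08292948°, λ=-137.09833301°, h=-288.6459 m
→ stereo (R=6378388.0, λ₀=-163.9°): E=3729525.6935, N=-7382672.2245

E=3729525.6935 m, N=-7382672.2245 m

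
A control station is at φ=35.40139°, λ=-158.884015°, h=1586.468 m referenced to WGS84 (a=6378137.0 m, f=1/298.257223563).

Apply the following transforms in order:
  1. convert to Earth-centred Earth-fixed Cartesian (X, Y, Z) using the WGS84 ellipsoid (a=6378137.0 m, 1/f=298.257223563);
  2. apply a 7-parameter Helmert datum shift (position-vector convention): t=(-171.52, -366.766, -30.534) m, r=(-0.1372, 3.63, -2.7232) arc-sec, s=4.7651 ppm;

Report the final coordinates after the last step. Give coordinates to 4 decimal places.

X=-4856634.4006 m, Y=-1875825.4982 m, Z=3675248.2864 m

start: φ=35.401390°, λ=-158.884015°, h=1586.468 m
→ ECEF (a=6378137.000, f=1/298.257223563): X=-4856479.6562, Y=-1875516.3575, Z=3675174.5920
→ Helmert 7p (PV): X=-4856634.4006, Y=-1875825.4982, Z=3675248.2864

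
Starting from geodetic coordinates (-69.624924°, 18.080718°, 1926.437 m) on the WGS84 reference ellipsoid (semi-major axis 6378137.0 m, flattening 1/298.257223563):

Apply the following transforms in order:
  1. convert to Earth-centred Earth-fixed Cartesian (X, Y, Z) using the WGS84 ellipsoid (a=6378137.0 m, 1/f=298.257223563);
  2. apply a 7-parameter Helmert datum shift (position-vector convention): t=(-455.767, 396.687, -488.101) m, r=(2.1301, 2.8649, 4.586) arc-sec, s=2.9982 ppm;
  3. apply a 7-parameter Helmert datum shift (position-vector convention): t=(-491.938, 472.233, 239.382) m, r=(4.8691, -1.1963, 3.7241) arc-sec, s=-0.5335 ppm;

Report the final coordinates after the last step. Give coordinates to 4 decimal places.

start: φ=-69.624924°, λ=18.080718°, h=1926.437 m
→ ECEF (a=6378137.000, f=1/298.257223563): X=2117859.3631, Y=691434.3533, Z=-5958406.0507
→ Helmert 7p (PV): X=2117311.8137, Y=691941.7337, Z=-5958934.2916
→ Helmert 7p (PV): X=2116840.8139, Y=692592.4924, Z=-5958663.1165

X=2116840.8139 m, Y=692592.4924 m, Z=-5958663.1165 m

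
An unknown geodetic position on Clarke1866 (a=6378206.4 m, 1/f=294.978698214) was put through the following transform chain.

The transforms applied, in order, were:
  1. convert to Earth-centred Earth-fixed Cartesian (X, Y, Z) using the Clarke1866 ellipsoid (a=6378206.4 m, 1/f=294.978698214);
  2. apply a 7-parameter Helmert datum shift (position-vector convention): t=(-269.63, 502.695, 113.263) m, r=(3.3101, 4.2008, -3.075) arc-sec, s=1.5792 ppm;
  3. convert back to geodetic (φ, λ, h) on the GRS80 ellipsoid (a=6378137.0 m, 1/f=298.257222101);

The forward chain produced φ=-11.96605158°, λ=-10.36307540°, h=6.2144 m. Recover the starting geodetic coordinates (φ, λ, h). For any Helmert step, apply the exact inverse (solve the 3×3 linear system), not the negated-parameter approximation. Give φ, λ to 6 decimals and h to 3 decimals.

start: φ=-11.966052°, λ=-10.363075°, h=6.214 m
→ ECEF (a=6378137.000, f=1/298.257222101): X=6138651.4121, Y=-1122564.4963, Z=-1313730.2070
→ Helmert⁻¹: X=6138954.8440, Y=-1122994.9801, Z=-1313698.3473
→ geod (Bowring, a=6378206.400): φ=-11.96593500°, λ=-10.36646200°, h=308.1650 m

φ=-11.965935°, λ=-10.366462°, h=308.165 m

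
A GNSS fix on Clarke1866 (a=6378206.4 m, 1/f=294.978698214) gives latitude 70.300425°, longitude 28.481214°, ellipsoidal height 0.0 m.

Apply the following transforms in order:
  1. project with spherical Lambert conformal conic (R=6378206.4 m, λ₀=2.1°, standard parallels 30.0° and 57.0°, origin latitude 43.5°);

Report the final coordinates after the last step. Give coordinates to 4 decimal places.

E=1084722.0551 m, N=3199215.5009 m

start: φ=70.300425°, λ=28.481214°, h=0.000 m
→ lcc (R=6378206.4, λ₀=2.1°): E=1084722.0551, N=3199215.5009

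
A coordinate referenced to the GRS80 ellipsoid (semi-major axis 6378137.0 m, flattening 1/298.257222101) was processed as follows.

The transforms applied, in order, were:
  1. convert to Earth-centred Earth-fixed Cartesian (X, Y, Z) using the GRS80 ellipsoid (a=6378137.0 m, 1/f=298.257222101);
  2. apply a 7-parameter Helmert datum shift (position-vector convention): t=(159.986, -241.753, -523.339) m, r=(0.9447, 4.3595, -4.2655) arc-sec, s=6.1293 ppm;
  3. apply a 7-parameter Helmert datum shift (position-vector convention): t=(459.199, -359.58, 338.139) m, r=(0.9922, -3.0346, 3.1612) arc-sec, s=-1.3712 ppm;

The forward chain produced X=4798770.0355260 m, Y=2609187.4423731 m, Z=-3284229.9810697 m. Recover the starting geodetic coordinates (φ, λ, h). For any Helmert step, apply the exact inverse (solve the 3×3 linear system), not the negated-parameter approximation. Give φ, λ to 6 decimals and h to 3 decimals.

φ=-31.186738°, λ=28.542373°, h=772.608 m

start: X=4798770.0355, Y=2609187.4424, Z=-3284229.9811 m
→ Helmert⁻¹: X=4798309.0840, Y=2609461.2618, Z=-3284655.7697
→ Helmert⁻¹: X=4798135.1289, Y=2609771.2024, Z=-3284022.8435
→ geod (Bowring, a=6378137.000): φ=-31.18673800°, λ=28.54237300°, h=772.6080 m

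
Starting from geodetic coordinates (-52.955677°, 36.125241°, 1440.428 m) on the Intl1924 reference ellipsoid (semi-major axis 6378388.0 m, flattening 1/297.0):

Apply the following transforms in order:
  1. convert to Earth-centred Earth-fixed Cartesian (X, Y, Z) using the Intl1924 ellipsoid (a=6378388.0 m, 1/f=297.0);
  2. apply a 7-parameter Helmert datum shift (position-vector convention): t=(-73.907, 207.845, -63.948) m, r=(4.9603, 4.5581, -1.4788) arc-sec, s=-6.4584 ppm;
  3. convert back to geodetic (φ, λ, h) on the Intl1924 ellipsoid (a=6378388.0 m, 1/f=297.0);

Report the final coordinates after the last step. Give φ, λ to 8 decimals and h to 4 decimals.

start: φ=-52.955677°, λ=36.125241°, h=1440.428 m
→ ECEF (a=6378388.000, f=1/297.0): X=3111111.9666, Y=2270761.9050, Z=-5068824.1739
→ Helmert 7p (PV): X=3110922.2351, Y=2271054.6752, Z=-5068869.5278
→ geod (Bowring, a=6378388.000): φ=-52.95578358°, λ=36.13042267°, h=1488.2956 m

φ=-52.95578358°, λ=36.13042267°, h=1488.2956 m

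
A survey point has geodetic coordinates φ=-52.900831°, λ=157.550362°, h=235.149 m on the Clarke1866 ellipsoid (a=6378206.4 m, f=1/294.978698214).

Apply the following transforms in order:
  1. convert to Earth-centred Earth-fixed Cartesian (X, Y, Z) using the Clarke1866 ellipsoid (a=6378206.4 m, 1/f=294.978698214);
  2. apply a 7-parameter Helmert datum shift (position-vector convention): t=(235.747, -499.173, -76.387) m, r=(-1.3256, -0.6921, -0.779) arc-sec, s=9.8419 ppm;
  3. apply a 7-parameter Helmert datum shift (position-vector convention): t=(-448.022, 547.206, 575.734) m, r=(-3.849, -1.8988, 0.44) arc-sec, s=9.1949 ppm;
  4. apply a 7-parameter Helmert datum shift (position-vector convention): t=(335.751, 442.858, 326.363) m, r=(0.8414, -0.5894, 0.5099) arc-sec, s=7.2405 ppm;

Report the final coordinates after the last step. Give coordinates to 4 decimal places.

X=-3563449.4530 m, Y=1472825.1365 m, Z=-5063271.5628 m

start: φ=-52.900831°, λ=157.550362°, h=235.149 m
→ ECEF (a=6378206.400, f=1/294.978698214): X=-3563556.1488, Y=1472404.8991, Z=-5063878.3415
→ Helmert 7p (PV): X=-3563332.9216, Y=1471901.1316, Z=-5064025.9868
→ Helmert 7p (PV): X=-3563770.2299, Y=1472359.7723, Z=-5063557.0857
→ Helmert 7p (PV): X=-3563449.4530, Y=1472825.1365, Z=-5063271.5628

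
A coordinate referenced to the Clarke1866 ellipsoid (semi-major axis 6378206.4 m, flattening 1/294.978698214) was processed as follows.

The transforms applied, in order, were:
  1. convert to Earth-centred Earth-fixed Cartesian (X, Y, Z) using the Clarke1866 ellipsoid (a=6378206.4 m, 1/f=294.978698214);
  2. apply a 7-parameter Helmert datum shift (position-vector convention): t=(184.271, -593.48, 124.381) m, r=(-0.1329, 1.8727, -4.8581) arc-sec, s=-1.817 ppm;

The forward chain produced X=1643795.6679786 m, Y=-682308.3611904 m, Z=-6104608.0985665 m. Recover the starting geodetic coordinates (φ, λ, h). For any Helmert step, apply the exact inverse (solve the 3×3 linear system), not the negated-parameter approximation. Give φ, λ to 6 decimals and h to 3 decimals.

φ=-73.853659°, λ=-22.524884°, h=512.136 m

start: X=1643795.6680, Y=-682308.3612, Z=-6104608.0986 m
→ Helmert⁻¹: X=1643685.8642, Y=-681673.4732, Z=-6104729.0879
→ geod (Bowring, a=6378206.400): φ=-73.85365900°, λ=-22.52488400°, h=512.1360 m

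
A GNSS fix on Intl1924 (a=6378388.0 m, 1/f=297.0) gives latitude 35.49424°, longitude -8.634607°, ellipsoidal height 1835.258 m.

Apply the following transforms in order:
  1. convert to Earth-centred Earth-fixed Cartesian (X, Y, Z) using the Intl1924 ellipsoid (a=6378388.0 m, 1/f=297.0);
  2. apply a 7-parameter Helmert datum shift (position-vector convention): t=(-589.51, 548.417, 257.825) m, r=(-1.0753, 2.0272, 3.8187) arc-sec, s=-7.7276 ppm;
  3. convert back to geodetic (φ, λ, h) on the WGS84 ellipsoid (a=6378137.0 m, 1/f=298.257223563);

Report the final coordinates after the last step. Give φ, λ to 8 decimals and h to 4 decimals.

start: φ=35.494240°, λ=-8.634607°, h=1835.258 m
→ ECEF (a=6378388.000, f=1/297.0): X=5141562.7892, Y=-780765.1201, Z=3683770.9088
→ Helmert 7p (PV): X=5140984.2063, Y=-780096.2776, Z=3683953.8058
→ geod (Bowring, a=6378137.000): φ=35.49832221°, λ=-8.62827784°, h=1614.2768 m

φ=35.49832221°, λ=-8.62827784°, h=1614.2768 m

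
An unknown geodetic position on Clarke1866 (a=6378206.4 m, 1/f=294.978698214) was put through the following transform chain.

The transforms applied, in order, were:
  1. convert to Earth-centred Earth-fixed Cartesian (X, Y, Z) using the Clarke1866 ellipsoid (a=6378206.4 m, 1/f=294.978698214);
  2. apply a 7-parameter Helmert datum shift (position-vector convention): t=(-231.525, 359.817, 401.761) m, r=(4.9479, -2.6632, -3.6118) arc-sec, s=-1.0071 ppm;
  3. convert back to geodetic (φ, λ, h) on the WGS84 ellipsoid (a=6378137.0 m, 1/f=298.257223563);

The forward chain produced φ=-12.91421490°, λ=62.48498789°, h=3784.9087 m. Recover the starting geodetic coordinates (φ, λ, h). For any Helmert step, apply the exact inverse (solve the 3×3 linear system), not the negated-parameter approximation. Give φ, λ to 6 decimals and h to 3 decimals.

start: φ=-12.914215°, λ=62.484988°, h=3784.909 m
→ ECEF (a=6378137.000, f=1/298.257223563): X=2874231.3462, Y=5517816.7490, Z=-1417002.3336
→ Helmert⁻¹: X=2874350.8492, Y=5517478.8151, Z=-1417574.9883
→ geod (Bowring, a=6378206.400): φ=-12.92068500°, λ=62.48257400°, h=3617.0660 m

φ=-12.920685°, λ=62.482574°, h=3617.066 m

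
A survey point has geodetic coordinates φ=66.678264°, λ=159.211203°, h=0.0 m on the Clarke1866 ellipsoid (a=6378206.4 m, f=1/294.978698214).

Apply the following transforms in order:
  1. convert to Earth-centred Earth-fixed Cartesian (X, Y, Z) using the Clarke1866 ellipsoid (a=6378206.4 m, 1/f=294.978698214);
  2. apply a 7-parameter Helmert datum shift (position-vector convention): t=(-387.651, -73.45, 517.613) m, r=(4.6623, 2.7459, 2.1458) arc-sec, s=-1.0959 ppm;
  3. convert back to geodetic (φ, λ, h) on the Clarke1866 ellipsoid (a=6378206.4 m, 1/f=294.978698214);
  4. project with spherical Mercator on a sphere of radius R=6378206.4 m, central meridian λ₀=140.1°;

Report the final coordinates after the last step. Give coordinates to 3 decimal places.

E=2128299.405 m, N=10065172.162 m

start: φ=66.678264°, λ=159.211203°, h=0.000 m
→ ECEF (a=6378206.400, f=1/294.978698214): X=-2367463.2249, Y=898785.2506, Z=5834112.2642
→ Helmert 7p (PV): X=-2367779.9651, Y=898554.3156, Z=5834675.3161
→ geod (Bowring, a=6378206.400): φ=66.67849920°, λ=159.21863082°, h=601.8393 m
→ merc (R=6378206.4, λ₀=140.1°): E=2128299.4049, N=10065172.1619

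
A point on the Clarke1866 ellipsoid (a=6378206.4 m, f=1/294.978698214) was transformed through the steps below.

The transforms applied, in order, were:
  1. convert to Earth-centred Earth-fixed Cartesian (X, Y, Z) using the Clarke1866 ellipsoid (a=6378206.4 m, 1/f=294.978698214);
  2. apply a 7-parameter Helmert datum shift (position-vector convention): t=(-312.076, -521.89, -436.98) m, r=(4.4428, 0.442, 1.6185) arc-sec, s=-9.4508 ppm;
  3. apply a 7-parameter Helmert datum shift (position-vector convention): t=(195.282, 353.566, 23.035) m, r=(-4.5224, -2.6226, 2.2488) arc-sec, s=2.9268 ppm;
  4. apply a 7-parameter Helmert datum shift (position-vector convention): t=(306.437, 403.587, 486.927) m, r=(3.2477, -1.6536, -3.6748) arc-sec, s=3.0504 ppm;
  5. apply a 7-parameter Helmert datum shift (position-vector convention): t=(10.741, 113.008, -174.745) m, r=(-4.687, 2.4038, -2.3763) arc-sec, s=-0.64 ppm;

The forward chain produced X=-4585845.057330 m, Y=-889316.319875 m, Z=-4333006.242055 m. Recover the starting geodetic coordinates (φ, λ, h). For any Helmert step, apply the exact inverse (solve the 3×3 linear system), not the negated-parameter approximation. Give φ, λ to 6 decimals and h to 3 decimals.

φ=-43.039889°, λ=-169.021186°, h=3453.431 m

start: X=-4585845.0573, Y=-889316.3199, Z=-4333006.2421 m
→ Helmert⁻¹: X=-4585797.9915, Y=-889384.2708, Z=-4332907.9224
→ Helmert⁻¹: X=-4586109.3239, Y=-889935.0790, Z=-4333330.8523
→ Helmert⁻¹: X=-4586355.9842, Y=-890141.0280, Z=-4333302.4067
→ Helmert⁻¹: X=-4586084.9466, Y=-889684.8876, Z=-4332897.0404
→ geod (Bowring, a=6378206.400): φ=-43.03988900°, λ=-169.02118600°, h=3453.4310 m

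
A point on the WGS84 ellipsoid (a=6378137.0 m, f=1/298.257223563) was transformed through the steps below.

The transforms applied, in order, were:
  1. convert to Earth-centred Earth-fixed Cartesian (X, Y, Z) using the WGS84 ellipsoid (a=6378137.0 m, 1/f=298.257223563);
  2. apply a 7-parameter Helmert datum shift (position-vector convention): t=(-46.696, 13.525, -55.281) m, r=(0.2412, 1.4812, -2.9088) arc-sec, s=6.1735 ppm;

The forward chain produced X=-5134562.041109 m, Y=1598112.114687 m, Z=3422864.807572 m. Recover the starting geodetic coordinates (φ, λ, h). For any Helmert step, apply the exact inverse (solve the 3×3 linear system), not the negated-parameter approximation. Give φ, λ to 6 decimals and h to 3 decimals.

φ=32.652076°, λ=162.712288°, h=2456.728 m

start: X=-5134562.0411, Y=1598112.1147, Z=3422864.8076 m
→ Helmert⁻¹: X=-5134530.7628, Y=1598020.3180, Z=3422860.2173
→ geod (Bowring, a=6378137.000): φ=32.65207600°, λ=162.71228800°, h=2456.7280 m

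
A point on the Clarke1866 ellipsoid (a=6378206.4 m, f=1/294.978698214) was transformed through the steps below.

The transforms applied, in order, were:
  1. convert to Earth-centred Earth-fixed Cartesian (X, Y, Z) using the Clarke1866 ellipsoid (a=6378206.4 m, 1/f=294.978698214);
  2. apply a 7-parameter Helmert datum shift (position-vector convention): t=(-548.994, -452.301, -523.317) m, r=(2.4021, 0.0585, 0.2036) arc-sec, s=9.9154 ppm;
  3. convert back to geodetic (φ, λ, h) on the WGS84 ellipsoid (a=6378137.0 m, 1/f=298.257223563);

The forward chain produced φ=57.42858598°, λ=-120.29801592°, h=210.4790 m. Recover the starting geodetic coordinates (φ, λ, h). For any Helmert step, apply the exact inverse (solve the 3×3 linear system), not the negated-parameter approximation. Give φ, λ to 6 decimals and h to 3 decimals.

φ=57.438675°, λ=-120.294525°, h=328.736 m

start: φ=57.428586°, λ=-120.298016°, h=210.479 m
→ ECEF (a=6378137.000, f=1/298.257223563): X=-1736469.7406, Y=-2971848.0579, Z=5351922.5535
→ Helmert⁻¹: X=-1735907.9854, Y=-2971302.2484, Z=5352426.9100
→ geod (Bowring, a=6378206.400): φ=57.43867500°, λ=-120.29452500°, h=328.7360 m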